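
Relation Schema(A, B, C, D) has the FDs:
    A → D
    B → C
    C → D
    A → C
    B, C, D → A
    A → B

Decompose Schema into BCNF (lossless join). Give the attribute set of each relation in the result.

{A, B, C}; {C, D}

Candidate keys of the original relation: {A}, {B}.
Within {A, B, C, D}: {C}⁺ ∩ {A, B, C, D} = {C, D}, not the whole set, so C → D violates BCNF; decompose into {C, D} and {A, B, C}.
{C, D} is in BCNF.
{A, B, C} is in BCNF.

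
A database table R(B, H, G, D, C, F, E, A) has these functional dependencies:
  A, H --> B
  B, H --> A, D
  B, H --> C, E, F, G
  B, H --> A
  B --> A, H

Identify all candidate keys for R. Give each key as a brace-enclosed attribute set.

{A, H}, {B}

{B} is a candidate key since {B}⁺ = {A, B, C, D, E, F, G, H} covers every attribute.
{A, H} is a candidate key since {A, H}⁺ = {A, B, C, D, E, F, G, H} covers every attribute.
No proper subset of any of these is a key, and no other minimal superkey exists.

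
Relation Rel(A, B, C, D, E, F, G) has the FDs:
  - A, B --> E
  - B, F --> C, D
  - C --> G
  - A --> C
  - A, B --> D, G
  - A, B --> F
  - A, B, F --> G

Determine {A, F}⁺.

Start with {A, F}.
A --> C applies; add {C} → now {A, C, F}.
C --> G applies; add {G} → now {A, C, F, G}.
No further FD applies.

{A, C, F, G}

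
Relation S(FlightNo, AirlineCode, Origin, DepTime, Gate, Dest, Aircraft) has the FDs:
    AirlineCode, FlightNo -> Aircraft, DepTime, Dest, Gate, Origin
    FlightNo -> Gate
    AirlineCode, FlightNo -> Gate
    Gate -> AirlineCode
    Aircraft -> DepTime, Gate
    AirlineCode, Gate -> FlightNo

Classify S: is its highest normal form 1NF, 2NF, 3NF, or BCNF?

BCNF

Candidate keys: {Aircraft}, {FlightNo}, {Gate}. Prime attributes: {Aircraft, FlightNo, Gate}.
Every FD has a superkey on the left, so the relation is in BCNF.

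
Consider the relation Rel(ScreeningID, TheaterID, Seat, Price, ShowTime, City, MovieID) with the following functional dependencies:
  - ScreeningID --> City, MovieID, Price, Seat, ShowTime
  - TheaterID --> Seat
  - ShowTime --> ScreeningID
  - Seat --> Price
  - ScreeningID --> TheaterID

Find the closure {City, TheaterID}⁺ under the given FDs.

Start with {City, TheaterID}.
TheaterID --> Seat applies; add {Seat} → now {City, Seat, TheaterID}.
Seat --> Price applies; add {Price} → now {City, Price, Seat, TheaterID}.
No further FD applies.

{City, Price, Seat, TheaterID}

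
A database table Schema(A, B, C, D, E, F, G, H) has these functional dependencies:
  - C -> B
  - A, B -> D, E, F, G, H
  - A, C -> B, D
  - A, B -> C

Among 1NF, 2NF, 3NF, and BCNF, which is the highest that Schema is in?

Candidate keys: {A, B}, {A, C}. Prime attributes: {A, B, C}.
For C -> B we have {C}⁺ = {B, C}; {C} is not a superkey, so BCNF fails.
Since {B} ⊆ prime attributes and every other non-superkey FD also has a prime right side, the schema is in 3NF.

3NF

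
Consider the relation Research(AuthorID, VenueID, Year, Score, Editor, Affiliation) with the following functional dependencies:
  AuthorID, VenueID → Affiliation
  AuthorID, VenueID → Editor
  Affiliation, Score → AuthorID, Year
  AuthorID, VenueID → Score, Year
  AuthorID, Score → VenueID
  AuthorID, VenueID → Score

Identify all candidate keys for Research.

{Affiliation, Score}, {AuthorID, Score}, {AuthorID, VenueID}

Closure of {Affiliation, Score} is {Affiliation, AuthorID, Editor, Score, VenueID, Year}, the whole schema; {Affiliation, Score} is a candidate key.
Closure of {AuthorID, Score} is {Affiliation, AuthorID, Editor, Score, VenueID, Year}, the whole schema; {AuthorID, Score} is a candidate key.
Closure of {AuthorID, VenueID} is {Affiliation, AuthorID, Editor, Score, VenueID, Year}, the whole schema; {AuthorID, VenueID} is a candidate key.
Any other superkey properly contains one of these, so there are no further candidate keys.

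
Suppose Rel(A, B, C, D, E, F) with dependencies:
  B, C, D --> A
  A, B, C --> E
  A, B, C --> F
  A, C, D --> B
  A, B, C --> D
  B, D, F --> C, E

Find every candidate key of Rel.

{A, B, C}, {A, C, D}, {B, C, D}, {B, D, F}

{A, B, C}⁺ = {A, B, C, D, E, F} — all of the relation — so {A, B, C} is a candidate key.
{A, C, D}⁺ = {A, B, C, D, E, F} — all of the relation — so {A, C, D} is a candidate key.
{B, C, D}⁺ = {A, B, C, D, E, F} — all of the relation — so {B, C, D} is a candidate key.
{B, D, F}⁺ = {A, B, C, D, E, F} — all of the relation — so {B, D, F} is a candidate key.
No proper subset of any of these is a key, and no other minimal superkey exists.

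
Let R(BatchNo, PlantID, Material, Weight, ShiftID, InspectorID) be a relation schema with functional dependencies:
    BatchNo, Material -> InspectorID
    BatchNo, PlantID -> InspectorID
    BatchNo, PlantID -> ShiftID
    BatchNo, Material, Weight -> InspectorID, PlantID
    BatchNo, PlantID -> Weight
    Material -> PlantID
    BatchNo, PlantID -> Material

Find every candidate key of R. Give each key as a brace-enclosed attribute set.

{BatchNo, Material}, {BatchNo, PlantID}

{BatchNo} never appears on the right of any FD, so every key must include it.
{BatchNo, Material} is a candidate key since {BatchNo, Material}⁺ = {BatchNo, InspectorID, Material, PlantID, ShiftID, Weight} covers every attribute.
{BatchNo, PlantID} is a candidate key since {BatchNo, PlantID}⁺ = {BatchNo, InspectorID, Material, PlantID, ShiftID, Weight} covers every attribute.
Any other superkey properly contains one of these, so there are no further candidate keys.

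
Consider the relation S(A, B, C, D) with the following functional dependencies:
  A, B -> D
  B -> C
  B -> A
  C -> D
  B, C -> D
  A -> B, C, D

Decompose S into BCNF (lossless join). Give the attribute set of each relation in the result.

Candidate keys of the original relation: {A}, {B}.
In {A, B, C, D}, {C} is not a superkey ({C}⁺ restricted to this set is {C, D}), so split on C -> D into {C, D} and {A, B, C}.
{C, D}: every determinant is a superkey — BCNF.
{A, B, C}: every determinant is a superkey — BCNF.

{A, B, C}; {C, D}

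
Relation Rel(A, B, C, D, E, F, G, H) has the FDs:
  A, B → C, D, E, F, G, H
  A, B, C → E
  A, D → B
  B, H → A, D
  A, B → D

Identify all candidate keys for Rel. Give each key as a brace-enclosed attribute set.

{A, B}, {A, D}, {B, H}

{A, B}⁺ = {A, B, C, D, E, F, G, H}, which is every attribute, so {A, B} is a candidate key.
{A, D}⁺ = {A, B, C, D, E, F, G, H}, which is every attribute, so {A, D} is a candidate key.
{B, H}⁺ = {A, B, C, D, E, F, G, H}, which is every attribute, so {B, H} is a candidate key.
No proper subset of any of these is a key, and no other minimal superkey exists.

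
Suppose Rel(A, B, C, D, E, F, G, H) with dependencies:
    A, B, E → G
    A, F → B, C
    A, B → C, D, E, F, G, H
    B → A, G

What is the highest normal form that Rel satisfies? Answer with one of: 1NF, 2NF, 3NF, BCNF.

BCNF

Candidate keys: {A, F}, {B}. Prime attributes: {A, B, F}.
The left-hand side of every FD is a superkey, so BCNF is satisfied.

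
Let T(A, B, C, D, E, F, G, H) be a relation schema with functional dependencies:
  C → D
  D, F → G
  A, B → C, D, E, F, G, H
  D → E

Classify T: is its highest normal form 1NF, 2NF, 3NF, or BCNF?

2NF

Candidate key: {A, B}. Prime attributes: {A, B}.
C → D: {C}⁺ = {C, D, E}, which is not all of the attributes, so the left side is not a superkey — BCNF is violated.
C → D has non-prime {D} on the right and a non-superkey on the left, so 3NF fails.
No proper subset of a key has a non-prime attribute in its closure, so there is no partial dependency; 2NF holds.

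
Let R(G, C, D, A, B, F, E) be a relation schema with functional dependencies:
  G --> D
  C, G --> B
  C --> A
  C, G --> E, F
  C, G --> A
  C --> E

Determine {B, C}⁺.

Start with {B, C}.
C --> A applies; add {A} → now {A, B, C}.
C --> E applies; add {E} → now {A, B, C, E}.
No further FD applies.

{A, B, C, E}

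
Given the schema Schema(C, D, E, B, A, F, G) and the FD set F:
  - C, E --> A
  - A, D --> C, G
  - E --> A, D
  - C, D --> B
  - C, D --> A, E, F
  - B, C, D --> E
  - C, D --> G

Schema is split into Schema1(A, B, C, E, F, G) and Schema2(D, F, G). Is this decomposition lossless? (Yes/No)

The shared attributes are {F, G} and {F, G}⁺ = {F, G}.
Neither Schema1 nor Schema2 is contained in that closure, so the decomposition is lossy.

No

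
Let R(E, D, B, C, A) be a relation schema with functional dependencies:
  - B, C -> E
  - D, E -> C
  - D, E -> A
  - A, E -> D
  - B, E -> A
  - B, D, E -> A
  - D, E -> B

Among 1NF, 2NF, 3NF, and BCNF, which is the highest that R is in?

Candidate keys: {A, E}, {B, C}, {B, E}, {D, E}. Prime attributes: {A, B, C, D, E}.
Every FD has a superkey on the left, so the relation is in BCNF.

BCNF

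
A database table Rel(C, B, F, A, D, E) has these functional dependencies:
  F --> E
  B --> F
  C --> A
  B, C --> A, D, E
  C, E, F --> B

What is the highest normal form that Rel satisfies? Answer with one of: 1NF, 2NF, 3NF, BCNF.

1NF

Candidate keys: {B, C}, {C, F}. Prime attributes: {B, C, F}.
F --> E breaks BCNF: {F}⁺ = {E, F}, so {F} is not a superkey.
F --> E has non-prime {E} on the right and a non-superkey on the left, so 3NF fails.
{B} is a proper subset of the key {B, C}, and {B}⁺ contains the non-prime attribute {E} — a partial dependency, so 2NF is violated.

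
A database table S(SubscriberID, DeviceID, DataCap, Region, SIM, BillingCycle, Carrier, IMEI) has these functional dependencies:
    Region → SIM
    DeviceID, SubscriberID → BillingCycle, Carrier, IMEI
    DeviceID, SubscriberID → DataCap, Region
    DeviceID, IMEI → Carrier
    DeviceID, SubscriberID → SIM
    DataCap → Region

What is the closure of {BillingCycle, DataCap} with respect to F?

Start with {BillingCycle, DataCap}.
DataCap → Region applies; add {Region} → now {BillingCycle, DataCap, Region}.
Region → SIM applies; add {SIM} → now {BillingCycle, DataCap, Region, SIM}.
No further FD applies.

{BillingCycle, DataCap, Region, SIM}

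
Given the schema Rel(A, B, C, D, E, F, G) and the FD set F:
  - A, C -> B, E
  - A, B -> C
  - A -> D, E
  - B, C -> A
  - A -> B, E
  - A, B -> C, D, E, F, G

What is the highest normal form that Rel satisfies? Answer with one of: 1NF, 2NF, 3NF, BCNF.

BCNF

Candidate keys: {A}, {B, C}. Prime attributes: {A, B, C}.
The left-hand side of every FD is a superkey, so BCNF is satisfied.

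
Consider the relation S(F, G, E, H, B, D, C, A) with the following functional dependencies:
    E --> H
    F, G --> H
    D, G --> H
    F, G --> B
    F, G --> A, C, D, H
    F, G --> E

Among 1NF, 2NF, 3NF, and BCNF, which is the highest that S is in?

Candidate key: {F, G}. Prime attributes: {F, G}.
For E --> H we have {E}⁺ = {E, H}; {E} is not a superkey, so BCNF fails.
E --> H determines the non-prime attribute {H} from a non-superkey — 3NF is violated.
No non-prime attribute depends on a proper subset of any candidate key, so 2NF holds.

2NF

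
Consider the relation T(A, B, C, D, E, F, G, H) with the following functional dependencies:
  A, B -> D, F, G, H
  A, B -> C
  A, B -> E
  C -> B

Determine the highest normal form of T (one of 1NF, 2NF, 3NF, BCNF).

3NF

Candidate keys: {A, B}, {A, C}. Prime attributes: {A, B, C}.
C -> B breaks BCNF: {C}⁺ = {B, C}, so {C} is not a superkey.
But every attribute on its right side ({B}) is prime, and the same holds for every other non-superkey FD, so 3NF still holds.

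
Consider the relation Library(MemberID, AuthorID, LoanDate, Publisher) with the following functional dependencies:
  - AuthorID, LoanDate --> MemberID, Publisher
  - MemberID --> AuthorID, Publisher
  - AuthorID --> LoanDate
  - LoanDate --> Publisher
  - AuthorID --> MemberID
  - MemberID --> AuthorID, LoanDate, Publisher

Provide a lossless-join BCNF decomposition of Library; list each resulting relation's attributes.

{AuthorID, LoanDate, MemberID}; {LoanDate, Publisher}

Candidate keys of the original relation: {AuthorID}, {MemberID}.
Within {AuthorID, LoanDate, MemberID, Publisher}: {LoanDate}⁺ ∩ {AuthorID, LoanDate, MemberID, Publisher} = {LoanDate, Publisher}, not the whole set, so LoanDate --> Publisher violates BCNF; decompose into {LoanDate, Publisher} and {AuthorID, LoanDate, MemberID}.
{LoanDate, Publisher} is in BCNF.
{AuthorID, LoanDate, MemberID} is in BCNF.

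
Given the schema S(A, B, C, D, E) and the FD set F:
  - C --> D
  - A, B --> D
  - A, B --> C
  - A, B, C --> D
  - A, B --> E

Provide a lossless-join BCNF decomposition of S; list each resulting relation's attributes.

Candidate key of the original relation: {A, B}.
{A, B, C, D, E}: {C} determines {C, D} here but is not a superkey — split on C --> D, giving {C, D} and {A, B, C, E}.
{C, D} has no BCNF violation.
{A, B, C, E} has no BCNF violation.

{A, B, C, E}; {C, D}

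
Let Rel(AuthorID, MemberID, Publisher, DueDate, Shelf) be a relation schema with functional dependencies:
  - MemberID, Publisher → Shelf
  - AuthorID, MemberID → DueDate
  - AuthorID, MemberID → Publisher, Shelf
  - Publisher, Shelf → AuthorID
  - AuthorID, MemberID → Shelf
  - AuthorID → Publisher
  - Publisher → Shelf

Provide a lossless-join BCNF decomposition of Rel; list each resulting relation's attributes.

{AuthorID, Publisher, Shelf}; {DueDate, MemberID, Publisher}

Candidate keys of the original relation: {AuthorID, MemberID}, {MemberID, Publisher}.
Within {AuthorID, DueDate, MemberID, Publisher, Shelf}: {Publisher, Shelf}⁺ ∩ {AuthorID, DueDate, MemberID, Publisher, Shelf} = {AuthorID, Publisher, Shelf}, not the whole set, so Publisher, Shelf → AuthorID violates BCNF; decompose into {AuthorID, Publisher, Shelf} and {DueDate, MemberID, Publisher, Shelf}.
{AuthorID, Publisher, Shelf} is in BCNF.
Within {DueDate, MemberID, Publisher, Shelf}: {Publisher}⁺ ∩ {DueDate, MemberID, Publisher, Shelf} = {Publisher, Shelf}, not the whole set, so Publisher → Shelf violates BCNF; decompose into {Publisher, Shelf} and {DueDate, MemberID, Publisher}.
{Publisher, Shelf} is in BCNF.
{DueDate, MemberID, Publisher} is in BCNF.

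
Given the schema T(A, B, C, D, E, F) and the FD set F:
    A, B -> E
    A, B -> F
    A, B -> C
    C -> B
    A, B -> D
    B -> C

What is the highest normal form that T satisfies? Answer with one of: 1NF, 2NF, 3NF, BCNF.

Candidate keys: {A, B}, {A, C}. Prime attributes: {A, B, C}.
C -> B: {C}⁺ = {B, C}, which is not all of the attributes, so the left side is not a superkey — BCNF is violated.
But every attribute on its right side ({B}) is prime, and the same holds for every other non-superkey FD, so 3NF still holds.

3NF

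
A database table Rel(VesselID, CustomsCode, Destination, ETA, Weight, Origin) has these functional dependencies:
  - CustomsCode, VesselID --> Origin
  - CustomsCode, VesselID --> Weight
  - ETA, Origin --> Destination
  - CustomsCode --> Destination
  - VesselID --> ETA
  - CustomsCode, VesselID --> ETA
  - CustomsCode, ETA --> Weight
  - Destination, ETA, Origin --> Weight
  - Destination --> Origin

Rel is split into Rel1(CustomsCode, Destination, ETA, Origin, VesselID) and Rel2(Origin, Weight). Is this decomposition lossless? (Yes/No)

The shared attributes are {Origin} and {Origin}⁺ = {Origin}.
Rel1 ⊄ {Origin} and Rel2 ⊄ {Origin}, so the split is lossy.

No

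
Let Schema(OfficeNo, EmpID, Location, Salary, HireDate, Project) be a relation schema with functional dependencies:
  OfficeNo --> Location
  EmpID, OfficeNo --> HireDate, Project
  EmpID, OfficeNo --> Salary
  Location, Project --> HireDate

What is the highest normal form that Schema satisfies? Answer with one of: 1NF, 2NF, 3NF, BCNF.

Candidate key: {EmpID, OfficeNo}. Prime attributes: {EmpID, OfficeNo}.
OfficeNo --> Location: {OfficeNo}⁺ = {Location, OfficeNo}, which is not all of the attributes, so the left side is not a superkey — BCNF is violated.
Because {Location} is non-prime and the left side of OfficeNo --> Location is not a superkey, the relation is not in 3NF.
Since {OfficeNo} ⊂ {EmpID, OfficeNo} and {OfficeNo}⁺ ⊇ {Location} with {Location} non-prime, there is a partial dependency; 2NF fails.

1NF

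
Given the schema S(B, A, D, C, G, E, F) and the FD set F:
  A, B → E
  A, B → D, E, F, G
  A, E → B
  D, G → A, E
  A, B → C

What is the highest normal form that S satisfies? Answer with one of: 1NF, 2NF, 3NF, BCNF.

BCNF

Candidate keys: {A, B}, {A, E}, {D, G}. Prime attributes: {A, B, D, E, G}.
Each dependency's left side is a superkey — BCNF holds.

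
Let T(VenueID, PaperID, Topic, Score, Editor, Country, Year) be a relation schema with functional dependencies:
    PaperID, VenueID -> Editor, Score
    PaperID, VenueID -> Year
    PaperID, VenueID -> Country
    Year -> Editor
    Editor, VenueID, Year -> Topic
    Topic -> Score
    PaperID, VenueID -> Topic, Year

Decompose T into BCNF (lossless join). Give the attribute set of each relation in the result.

{Country, PaperID, VenueID, Year}; {Editor, Year}; {Score, Topic}; {Topic, VenueID, Year}

Candidate key of the original relation: {PaperID, VenueID}.
Within {Country, Editor, PaperID, Score, Topic, VenueID, Year}: {Year}⁺ ∩ {Country, Editor, PaperID, Score, Topic, VenueID, Year} = {Editor, Year}, not the whole set, so Year -> Editor violates BCNF; decompose into {Editor, Year} and {Country, PaperID, Score, Topic, VenueID, Year}.
{Editor, Year} is in BCNF.
Within {Country, PaperID, Score, Topic, VenueID, Year}: {Topic}⁺ ∩ {Country, PaperID, Score, Topic, VenueID, Year} = {Score, Topic}, not the whole set, so Topic -> Score violates BCNF; decompose into {Score, Topic} and {Country, PaperID, Topic, VenueID, Year}.
{Score, Topic} is in BCNF.
Within {Country, PaperID, Topic, VenueID, Year}: {VenueID, Year}⁺ ∩ {Country, PaperID, Topic, VenueID, Year} = {Topic, VenueID, Year}, not the whole set, so VenueID, Year -> Topic violates BCNF; decompose into {Topic, VenueID, Year} and {Country, PaperID, VenueID, Year}.
{Topic, VenueID, Year} is in BCNF.
{Country, PaperID, VenueID, Year} is in BCNF.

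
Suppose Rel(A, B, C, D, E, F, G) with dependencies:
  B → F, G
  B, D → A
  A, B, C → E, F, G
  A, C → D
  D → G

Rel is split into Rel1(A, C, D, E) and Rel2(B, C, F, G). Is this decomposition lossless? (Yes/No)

Rel1 ∩ Rel2 = {C}; its closure under F is {C}.
The closure covers neither Rel1 nor Rel2 entirely; the join is not lossless.

No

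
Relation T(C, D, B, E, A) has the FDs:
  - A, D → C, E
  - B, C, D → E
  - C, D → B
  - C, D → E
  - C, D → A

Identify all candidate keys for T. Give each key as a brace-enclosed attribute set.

{A, D}, {C, D}

Attributes never on any right-hand side: {D} — every candidate key must contain it.
Closure of {A, D} is {A, B, C, D, E}, the whole schema; {A, D} is a candidate key.
Closure of {C, D} is {A, B, C, D, E}, the whole schema; {C, D} is a candidate key.
These are minimal and exhaustive — every other superkey contains one of them.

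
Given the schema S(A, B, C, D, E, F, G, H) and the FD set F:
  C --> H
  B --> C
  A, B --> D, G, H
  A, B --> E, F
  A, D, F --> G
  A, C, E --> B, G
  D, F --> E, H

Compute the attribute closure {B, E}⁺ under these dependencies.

Start with {B, E}.
B --> C applies; add {C} → now {B, C, E}.
C --> H applies; add {H} → now {B, C, E, H}.
No further FD applies.

{B, C, E, H}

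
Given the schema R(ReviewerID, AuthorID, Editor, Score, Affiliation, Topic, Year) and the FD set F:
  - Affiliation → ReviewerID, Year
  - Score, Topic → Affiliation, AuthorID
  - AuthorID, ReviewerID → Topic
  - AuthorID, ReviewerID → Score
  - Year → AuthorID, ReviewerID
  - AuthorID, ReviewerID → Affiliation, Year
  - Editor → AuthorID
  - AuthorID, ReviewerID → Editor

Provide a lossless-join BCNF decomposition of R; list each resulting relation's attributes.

{Affiliation, Editor, ReviewerID, Score, Topic, Year}; {AuthorID, Editor}

Candidate keys of the original relation: {Affiliation}, {AuthorID, ReviewerID}, {Editor, ReviewerID}, {Score, Topic}, {Year}.
{Affiliation, AuthorID, Editor, ReviewerID, Score, Topic, Year}: {Editor} determines {AuthorID, Editor} here but is not a superkey — split on Editor → AuthorID, giving {AuthorID, Editor} and {Affiliation, Editor, ReviewerID, Score, Topic, Year}.
{AuthorID, Editor} has no BCNF violation.
{Affiliation, Editor, ReviewerID, Score, Topic, Year} has no BCNF violation.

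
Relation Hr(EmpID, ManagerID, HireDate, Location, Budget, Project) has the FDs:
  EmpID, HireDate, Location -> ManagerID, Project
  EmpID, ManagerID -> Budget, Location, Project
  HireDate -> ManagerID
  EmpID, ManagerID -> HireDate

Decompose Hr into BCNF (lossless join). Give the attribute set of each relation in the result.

{Budget, EmpID, HireDate, Location, Project}; {HireDate, ManagerID}

Candidate keys of the original relation: {EmpID, HireDate}, {EmpID, ManagerID}.
{Budget, EmpID, HireDate, Location, ManagerID, Project}: {HireDate} determines {HireDate, ManagerID} here but is not a superkey — split on HireDate -> ManagerID, giving {HireDate, ManagerID} and {Budget, EmpID, HireDate, Location, Project}.
{HireDate, ManagerID} is in BCNF.
{Budget, EmpID, HireDate, Location, Project} is in BCNF.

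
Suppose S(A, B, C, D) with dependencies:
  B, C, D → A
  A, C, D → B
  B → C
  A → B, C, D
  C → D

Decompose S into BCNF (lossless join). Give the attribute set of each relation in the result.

Candidate keys of the original relation: {A}, {B}.
Within {A, B, C, D}: {C}⁺ ∩ {A, B, C, D} = {C, D}, not the whole set, so C → D violates BCNF; decompose into {C, D} and {A, B, C}.
{C, D}: every determinant is a superkey — BCNF.
{A, B, C}: every determinant is a superkey — BCNF.

{A, B, C}; {C, D}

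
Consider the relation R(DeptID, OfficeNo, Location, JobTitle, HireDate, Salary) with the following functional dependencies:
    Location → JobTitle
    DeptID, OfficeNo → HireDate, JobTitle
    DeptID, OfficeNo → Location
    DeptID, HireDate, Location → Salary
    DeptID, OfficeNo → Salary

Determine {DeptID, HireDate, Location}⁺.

{DeptID, HireDate, JobTitle, Location, Salary}

Start with {DeptID, HireDate, Location}.
Location → JobTitle applies; add {JobTitle} → now {DeptID, HireDate, JobTitle, Location}.
DeptID, HireDate, Location → Salary applies; add {Salary} → now {DeptID, HireDate, JobTitle, Location, Salary}.
No further FD applies.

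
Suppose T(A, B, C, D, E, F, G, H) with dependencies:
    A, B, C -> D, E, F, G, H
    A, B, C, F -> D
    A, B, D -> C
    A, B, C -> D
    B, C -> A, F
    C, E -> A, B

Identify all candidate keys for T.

{B, C}⁺ = {A, B, C, D, E, F, G, H}, which is every attribute, so {B, C} is a candidate key.
{C, E}⁺ = {A, B, C, D, E, F, G, H}, which is every attribute, so {C, E} is a candidate key.
{A, B, D}⁺ = {A, B, C, D, E, F, G, H}, which is every attribute, so {A, B, D} is a candidate key.
No proper subset of any of these is a key, and no other minimal superkey exists.

{A, B, D}, {B, C}, {C, E}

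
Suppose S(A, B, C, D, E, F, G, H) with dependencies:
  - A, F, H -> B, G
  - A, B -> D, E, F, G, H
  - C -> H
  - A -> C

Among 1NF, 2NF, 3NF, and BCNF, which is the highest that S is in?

1NF

Candidate keys: {A, B}, {A, F}. Prime attributes: {A, B, F}.
C -> H: {C}⁺ = {C, H}, which is not all of the attributes, so the left side is not a superkey — BCNF is violated.
C -> H has non-prime {H} on the right and a non-superkey on the left, so 3NF fails.
{A} is a proper subset of the key {A, B}, and {A}⁺ contains the non-prime attributes {C, H} — a partial dependency, so 2NF is violated.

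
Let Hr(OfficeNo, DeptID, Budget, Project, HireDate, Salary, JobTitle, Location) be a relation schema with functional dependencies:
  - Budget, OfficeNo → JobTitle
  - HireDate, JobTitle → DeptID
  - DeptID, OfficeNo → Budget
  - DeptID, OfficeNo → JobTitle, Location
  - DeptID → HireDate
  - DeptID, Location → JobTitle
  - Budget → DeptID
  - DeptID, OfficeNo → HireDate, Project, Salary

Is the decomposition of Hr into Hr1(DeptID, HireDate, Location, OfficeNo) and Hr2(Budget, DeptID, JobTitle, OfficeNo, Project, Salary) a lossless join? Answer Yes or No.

Common attributes: {DeptID, OfficeNo}; their closure is {Budget, DeptID, HireDate, JobTitle, Location, OfficeNo, Project, Salary}.
This includes all of Hr1, so the common attributes are a superkey of Hr1 — the join is lossless.

Yes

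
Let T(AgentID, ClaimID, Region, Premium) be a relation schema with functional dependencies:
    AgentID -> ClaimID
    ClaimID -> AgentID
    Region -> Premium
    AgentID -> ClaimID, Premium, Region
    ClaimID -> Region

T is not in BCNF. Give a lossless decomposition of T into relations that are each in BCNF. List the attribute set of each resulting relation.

{AgentID, ClaimID, Region}; {Premium, Region}

Candidate keys of the original relation: {AgentID}, {ClaimID}.
In {AgentID, ClaimID, Premium, Region}, {Region} is not a superkey ({Region}⁺ restricted to this set is {Premium, Region}), so split on Region -> Premium into {Premium, Region} and {AgentID, ClaimID, Region}.
{Premium, Region} has no BCNF violation.
{AgentID, ClaimID, Region} has no BCNF violation.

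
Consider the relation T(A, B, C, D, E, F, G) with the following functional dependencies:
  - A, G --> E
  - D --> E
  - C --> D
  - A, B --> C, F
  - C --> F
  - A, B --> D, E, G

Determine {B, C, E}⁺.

Start with {B, C, E}.
C --> D applies; add {D} → now {B, C, D, E}.
C --> F applies; add {F} → now {B, C, D, E, F}.
No further FD applies.

{B, C, D, E, F}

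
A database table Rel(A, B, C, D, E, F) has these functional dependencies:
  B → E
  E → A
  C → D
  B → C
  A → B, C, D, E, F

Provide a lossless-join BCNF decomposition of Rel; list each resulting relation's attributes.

{A, B, C, E, F}; {C, D}

Candidate keys of the original relation: {A}, {B}, {E}.
Within {A, B, C, D, E, F}: {C}⁺ ∩ {A, B, C, D, E, F} = {C, D}, not the whole set, so C → D violates BCNF; decompose into {C, D} and {A, B, C, E, F}.
{C, D} has no BCNF violation.
{A, B, C, E, F} has no BCNF violation.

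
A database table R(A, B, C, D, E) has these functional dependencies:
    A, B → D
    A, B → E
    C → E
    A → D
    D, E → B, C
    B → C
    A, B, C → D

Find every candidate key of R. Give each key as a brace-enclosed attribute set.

{A, B}, {A, C}, {A, E}

Attributes never on any right-hand side: {A} — every candidate key must contain it.
{A, B}⁺ = {A, B, C, D, E}, which is every attribute, so {A, B} is a candidate key.
{A, C}⁺ = {A, B, C, D, E}, which is every attribute, so {A, C} is a candidate key.
{A, E}⁺ = {A, B, C, D, E}, which is every attribute, so {A, E} is a candidate key.
No proper subset of any of these is a key, and no other minimal superkey exists.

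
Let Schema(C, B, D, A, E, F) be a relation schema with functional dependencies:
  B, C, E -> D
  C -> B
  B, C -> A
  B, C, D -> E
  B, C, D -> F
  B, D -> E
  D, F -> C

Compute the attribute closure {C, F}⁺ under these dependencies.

{A, B, C, F}

Start with {C, F}.
C -> B applies; add {B} → now {B, C, F}.
B, C -> A applies; add {A} → now {A, B, C, F}.
No further FD applies.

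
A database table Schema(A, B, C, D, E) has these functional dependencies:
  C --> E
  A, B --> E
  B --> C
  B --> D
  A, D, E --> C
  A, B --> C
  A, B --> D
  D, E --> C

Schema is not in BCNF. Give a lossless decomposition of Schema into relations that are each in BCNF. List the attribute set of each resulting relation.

{A, B}; {B, C, D}; {C, E}

Candidate key of the original relation: {A, B}.
Within {A, B, C, D, E}: {C}⁺ ∩ {A, B, C, D, E} = {C, E}, not the whole set, so C --> E violates BCNF; decompose into {C, E} and {A, B, C, D}.
{C, E}: every determinant is a superkey — BCNF.
Within {A, B, C, D}: {B}⁺ ∩ {A, B, C, D} = {B, C, D}, not the whole set, so B --> C, D violates BCNF; decompose into {B, C, D} and {A, B}.
{B, C, D}: every determinant is a superkey — BCNF.
{A, B}: every determinant is a superkey — BCNF.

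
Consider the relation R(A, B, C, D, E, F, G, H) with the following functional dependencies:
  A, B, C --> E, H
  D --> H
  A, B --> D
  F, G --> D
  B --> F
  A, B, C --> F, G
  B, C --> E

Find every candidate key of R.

{A, B, C}

{A, B, C} never appear on the right of any FD, so every key must include all of them.
Closure of {A, B, C} is {A, B, C, D, E, F, G, H}, the whole schema; {A, B, C} is a candidate key.
No other minimal set has full closure, so this is the only candidate key.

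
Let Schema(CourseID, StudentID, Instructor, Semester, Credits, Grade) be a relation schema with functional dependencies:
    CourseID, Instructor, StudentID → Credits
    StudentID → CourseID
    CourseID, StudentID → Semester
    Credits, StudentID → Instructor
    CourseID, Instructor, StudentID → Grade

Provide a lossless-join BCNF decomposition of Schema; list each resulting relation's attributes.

Candidate keys of the original relation: {Credits, StudentID}, {Instructor, StudentID}.
In {CourseID, Credits, Grade, Instructor, Semester, StudentID}, {StudentID} is not a superkey ({StudentID}⁺ restricted to this set is {CourseID, Semester, StudentID}), so split on StudentID → CourseID, Semester into {CourseID, Semester, StudentID} and {Credits, Grade, Instructor, StudentID}.
{CourseID, Semester, StudentID}: every determinant is a superkey — BCNF.
{Credits, Grade, Instructor, StudentID}: every determinant is a superkey — BCNF.

{CourseID, Semester, StudentID}; {Credits, Grade, Instructor, StudentID}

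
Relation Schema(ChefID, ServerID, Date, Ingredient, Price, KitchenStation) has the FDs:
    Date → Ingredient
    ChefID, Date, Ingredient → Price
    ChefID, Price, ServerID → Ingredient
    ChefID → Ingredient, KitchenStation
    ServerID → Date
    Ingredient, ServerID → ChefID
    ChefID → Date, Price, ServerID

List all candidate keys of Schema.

{ChefID}, {ServerID}

Closure of {ChefID} is {ChefID, Date, Ingredient, KitchenStation, Price, ServerID}, the whole schema; {ChefID} is a candidate key.
Closure of {ServerID} is {ChefID, Date, Ingredient, KitchenStation, Price, ServerID}, the whole schema; {ServerID} is a candidate key.
These are minimal and exhaustive — every other superkey contains one of them.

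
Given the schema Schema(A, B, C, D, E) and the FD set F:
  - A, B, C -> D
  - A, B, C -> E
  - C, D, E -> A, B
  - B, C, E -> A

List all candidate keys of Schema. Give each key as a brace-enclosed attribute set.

{A, B, C}, {B, C, E}, {C, D, E}

{C} never appears on the right of any FD, so every key must include it.
{A, B, C}⁺ = {A, B, C, D, E} — all of the relation — so {A, B, C} is a candidate key.
{B, C, E}⁺ = {A, B, C, D, E} — all of the relation — so {B, C, E} is a candidate key.
{C, D, E}⁺ = {A, B, C, D, E} — all of the relation — so {C, D, E} is a candidate key.
Any other superkey properly contains one of these, so there are no further candidate keys.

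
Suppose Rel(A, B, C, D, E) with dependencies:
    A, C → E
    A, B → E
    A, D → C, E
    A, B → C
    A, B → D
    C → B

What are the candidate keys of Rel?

No FD produces {A}, so it must be in every candidate key.
{A, B}⁺ = {A, B, C, D, E}, which is every attribute, so {A, B} is a candidate key.
{A, C}⁺ = {A, B, C, D, E}, which is every attribute, so {A, C} is a candidate key.
{A, D}⁺ = {A, B, C, D, E}, which is every attribute, so {A, D} is a candidate key.
These are minimal and exhaustive — every other superkey contains one of them.

{A, B}, {A, C}, {A, D}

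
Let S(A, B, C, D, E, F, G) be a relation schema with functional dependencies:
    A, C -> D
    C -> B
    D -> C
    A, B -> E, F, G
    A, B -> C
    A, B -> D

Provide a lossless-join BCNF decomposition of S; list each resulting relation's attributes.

{A, D, E, F, G}; {B, C}; {C, D}

Candidate keys of the original relation: {A, B}, {A, C}, {A, D}.
In {A, B, C, D, E, F, G}, {C} is not a superkey ({C}⁺ restricted to this set is {B, C}), so split on C -> B into {B, C} and {A, C, D, E, F, G}.
{B, C}: every determinant is a superkey — BCNF.
In {A, C, D, E, F, G}, {D} is not a superkey ({D}⁺ restricted to this set is {C, D}), so split on D -> C into {C, D} and {A, D, E, F, G}.
{C, D}: every determinant is a superkey — BCNF.
{A, D, E, F, G}: every determinant is a superkey — BCNF.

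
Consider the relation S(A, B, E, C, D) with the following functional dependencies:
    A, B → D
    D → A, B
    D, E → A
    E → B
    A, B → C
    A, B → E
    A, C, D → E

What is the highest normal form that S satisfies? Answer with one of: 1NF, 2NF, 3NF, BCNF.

Candidate keys: {A, B}, {A, E}, {D}. Prime attributes: {A, B, D, E}.
E → B: {E}⁺ = {B, E}, which is not all of the attributes, so the left side is not a superkey — BCNF is violated.
Its right-hand attributes {B} are all prime, as are those of every other non-superkey FD — the relation is in 3NF.

3NF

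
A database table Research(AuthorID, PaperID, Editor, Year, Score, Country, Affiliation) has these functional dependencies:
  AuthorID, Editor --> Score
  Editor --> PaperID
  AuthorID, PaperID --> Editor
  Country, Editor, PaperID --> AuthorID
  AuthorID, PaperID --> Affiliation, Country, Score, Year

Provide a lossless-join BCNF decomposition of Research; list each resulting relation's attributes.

{Affiliation, AuthorID, Country, Editor, Score, Year}; {Editor, PaperID}

Candidate keys of the original relation: {AuthorID, Editor}, {AuthorID, PaperID}, {Country, Editor}.
In {Affiliation, AuthorID, Country, Editor, PaperID, Score, Year}, {Editor} is not a superkey ({Editor}⁺ restricted to this set is {Editor, PaperID}), so split on Editor --> PaperID into {Editor, PaperID} and {Affiliation, AuthorID, Country, Editor, Score, Year}.
{Editor, PaperID}: every determinant is a superkey — BCNF.
{Affiliation, AuthorID, Country, Editor, Score, Year}: every determinant is a superkey — BCNF.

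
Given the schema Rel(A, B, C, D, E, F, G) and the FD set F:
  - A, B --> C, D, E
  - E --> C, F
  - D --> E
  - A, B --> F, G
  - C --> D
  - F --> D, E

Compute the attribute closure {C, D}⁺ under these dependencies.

{C, D, E, F}

Start with {C, D}.
D --> E applies; add {E} → now {C, D, E}.
E --> C, F applies; add {F} → now {C, D, E, F}.
No further FD applies.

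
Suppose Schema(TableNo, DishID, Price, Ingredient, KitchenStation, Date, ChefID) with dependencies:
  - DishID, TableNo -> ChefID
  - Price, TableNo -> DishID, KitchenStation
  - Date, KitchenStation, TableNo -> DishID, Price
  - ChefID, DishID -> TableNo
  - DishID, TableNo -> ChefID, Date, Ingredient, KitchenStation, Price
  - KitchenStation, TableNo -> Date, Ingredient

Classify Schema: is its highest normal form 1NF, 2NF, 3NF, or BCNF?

BCNF

Candidate keys: {ChefID, DishID}, {DishID, TableNo}, {KitchenStation, TableNo}, {Price, TableNo}. Prime attributes: {ChefID, DishID, KitchenStation, Price, TableNo}.
Each dependency's left side is a superkey — BCNF holds.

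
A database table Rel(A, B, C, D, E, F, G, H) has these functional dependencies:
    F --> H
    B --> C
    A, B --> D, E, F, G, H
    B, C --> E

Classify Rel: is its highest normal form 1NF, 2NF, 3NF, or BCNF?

1NF

Candidate key: {A, B}. Prime attributes: {A, B}.
For F --> H we have {F}⁺ = {F, H}; {F} is not a superkey, so BCNF fails.
F --> H has non-prime {H} on the right and a non-superkey on the left, so 3NF fails.
Since {B} ⊂ {A, B} and {B}⁺ ⊇ {C, E} with {C, E} non-prime, there is a partial dependency; 2NF fails.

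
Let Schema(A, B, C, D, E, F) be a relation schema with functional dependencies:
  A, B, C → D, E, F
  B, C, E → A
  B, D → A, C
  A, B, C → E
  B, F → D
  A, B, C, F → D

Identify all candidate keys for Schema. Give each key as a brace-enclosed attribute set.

{A, B, C}, {B, C, E}, {B, D}, {B, F}

{B} never appears on the right of any FD, so every key must include it.
{B, D}⁺ = {A, B, C, D, E, F}, which is every attribute, so {B, D} is a candidate key.
{B, F}⁺ = {A, B, C, D, E, F}, which is every attribute, so {B, F} is a candidate key.
{A, B, C}⁺ = {A, B, C, D, E, F}, which is every attribute, so {A, B, C} is a candidate key.
{B, C, E}⁺ = {A, B, C, D, E, F}, which is every attribute, so {B, C, E} is a candidate key.
Any other superkey properly contains one of these, so there are no further candidate keys.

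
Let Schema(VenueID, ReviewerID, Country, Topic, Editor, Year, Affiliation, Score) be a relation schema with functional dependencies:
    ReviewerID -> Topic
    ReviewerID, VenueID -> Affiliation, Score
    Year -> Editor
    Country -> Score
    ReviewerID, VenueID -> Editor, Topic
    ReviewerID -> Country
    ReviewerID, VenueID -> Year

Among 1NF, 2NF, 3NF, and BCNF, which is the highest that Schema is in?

Candidate key: {ReviewerID, VenueID}. Prime attributes: {ReviewerID, VenueID}.
ReviewerID -> Topic breaks BCNF: {ReviewerID}⁺ = {Country, ReviewerID, Score, Topic}, so {ReviewerID} is not a superkey.
Because {Topic} is non-prime and the left side of ReviewerID -> Topic is not a superkey, the relation is not in 3NF.
{ReviewerID} is a proper subset of the key {ReviewerID, VenueID}, and {ReviewerID}⁺ contains the non-prime attributes {Country, Score, Topic} — a partial dependency, so 2NF is violated.

1NF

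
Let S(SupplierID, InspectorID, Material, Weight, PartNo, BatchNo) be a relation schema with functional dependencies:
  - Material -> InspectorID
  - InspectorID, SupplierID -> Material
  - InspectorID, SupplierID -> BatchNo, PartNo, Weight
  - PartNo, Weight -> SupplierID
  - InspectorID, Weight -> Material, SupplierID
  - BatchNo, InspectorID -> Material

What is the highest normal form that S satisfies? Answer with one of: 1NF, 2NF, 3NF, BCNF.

Candidate keys: {InspectorID, SupplierID}, {InspectorID, Weight}, {Material, SupplierID}, {Material, Weight}. Prime attributes: {InspectorID, Material, SupplierID, Weight}.
Material -> InspectorID breaks BCNF: {Material}⁺ = {InspectorID, Material}, so {Material} is not a superkey.
Since {InspectorID} ⊆ prime attributes and every other non-superkey FD also has a prime right side, the schema is in 3NF.

3NF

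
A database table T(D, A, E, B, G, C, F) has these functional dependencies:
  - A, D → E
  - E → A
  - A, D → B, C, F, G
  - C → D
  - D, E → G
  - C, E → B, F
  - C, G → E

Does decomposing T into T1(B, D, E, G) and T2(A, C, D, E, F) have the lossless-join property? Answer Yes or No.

T1 ∩ T2 = {D, E}; its closure under F is {A, B, C, D, E, F, G}.
This includes all of T1, so the common attributes are a superkey of T1 — the join is lossless.

Yes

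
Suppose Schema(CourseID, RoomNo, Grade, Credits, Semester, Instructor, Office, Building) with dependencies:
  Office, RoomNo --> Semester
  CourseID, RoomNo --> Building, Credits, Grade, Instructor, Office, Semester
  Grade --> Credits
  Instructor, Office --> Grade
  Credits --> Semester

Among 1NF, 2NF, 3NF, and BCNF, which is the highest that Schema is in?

2NF

Candidate key: {CourseID, RoomNo}. Prime attributes: {CourseID, RoomNo}.
For Office, RoomNo --> Semester we have {Office, RoomNo}⁺ = {Office, RoomNo, Semester}; {Office, RoomNo} is not a superkey, so BCNF fails.
Office, RoomNo --> Semester determines the non-prime attribute {Semester} from a non-superkey — 3NF is violated.
Checking every proper subset of each key, none determines a non-prime attribute — 2NF is satisfied.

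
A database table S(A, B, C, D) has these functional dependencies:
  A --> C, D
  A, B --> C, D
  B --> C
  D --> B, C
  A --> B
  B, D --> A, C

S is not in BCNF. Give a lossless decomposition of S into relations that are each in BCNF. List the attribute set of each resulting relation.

{A, B, D}; {B, C}

Candidate keys of the original relation: {A}, {D}.
In {A, B, C, D}, {B} is not a superkey ({B}⁺ restricted to this set is {B, C}), so split on B --> C into {B, C} and {A, B, D}.
{B, C} has no BCNF violation.
{A, B, D} has no BCNF violation.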